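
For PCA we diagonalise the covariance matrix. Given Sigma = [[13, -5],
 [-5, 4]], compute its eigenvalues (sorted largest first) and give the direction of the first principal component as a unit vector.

Step 1 — characteristic polynomial of 2×2 Sigma:
  det(Sigma - λI) = λ² - trace · λ + det = 0.
  trace = 13 + 4 = 17, det = 13·4 - (-5)² = 27.
Step 2 — discriminant:
  Δ = trace² - 4·det = 289 - 108 = 181.
Step 3 — eigenvalues:
  λ = (trace ± √Δ)/2 = (17 ± 13.4536)/2,
  λ_1 = 15.2268,  λ_2 = 1.7732.

Step 4 — unit eigenvector for λ_1: solve (Sigma - λ_1 I)v = 0. First row:
  (13 - 15.2268)·v_x + (-5)·v_y = 0, i.e. (-2.2268)·v_x + (-5)·v_y = 0,
  so v ∝ (b, λ_1 - a) = (-5, 2.2268); multiply by -1 so the first entry is positive: u = (5, -2.2268).
  ||u|| = √((5)² + (-2.2268)²) = √(29.9587) ≈ 5.4735,
  v_1 = u/||u|| ≈ (0.9135, -0.4068) (||v_1|| = 1).

λ_1 = 15.2268,  λ_2 = 1.7732;  v_1 ≈ (0.9135, -0.4068)


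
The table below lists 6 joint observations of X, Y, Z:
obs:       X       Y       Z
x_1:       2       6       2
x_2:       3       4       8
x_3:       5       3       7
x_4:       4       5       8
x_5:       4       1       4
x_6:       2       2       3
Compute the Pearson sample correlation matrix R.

Step 1 — column means:
  mean(X) = (2 + 3 + 5 + 4 + 4 + 2) / 6 = 20/6 = 3.3333
  mean(Y) = (6 + 4 + 3 + 5 + 1 + 2) / 6 = 21/6 = 3.5
  mean(Z) = (2 + 8 + 7 + 8 + 4 + 3) / 6 = 32/6 = 5.3333

Step 2 — sample variances and covariances s[i,j] = (1/(n-1)) · Σ_k (x_{k,i} - mean_i) · (x_{k,j} - mean_j), with n-1 = 5:
  s[X,X] = ((-1.3333)·(-1.3333) + (-0.3333)·(-0.3333) + (1.6667)·(1.6667) + (0.6667)·(0.6667) + (0.6667)·(0.6667) + (-1.3333)·(-1.3333)) / 5 = 7.3333/5 = 1.4667
  s[X,Y] = ((-1.3333)·(2.5) + (-0.3333)·(0.5) + (1.6667)·(-0.5) + (0.6667)·(1.5) + (0.6667)·(-2.5) + (-1.3333)·(-1.5)) / 5 = -3/5 = -0.6
  s[X,Z] = ((-1.3333)·(-3.3333) + (-0.3333)·(2.6667) + (1.6667)·(1.6667) + (0.6667)·(2.6667) + (0.6667)·(-1.3333) + (-1.3333)·(-2.3333)) / 5 = 10.3333/5 = 2.0667
  s[Y,Y] = ((2.5)·(2.5) + (0.5)·(0.5) + (-0.5)·(-0.5) + (1.5)·(1.5) + (-2.5)·(-2.5) + (-1.5)·(-1.5)) / 5 = 17.5/5 = 3.5
  s[Y,Z] = ((2.5)·(-3.3333) + (0.5)·(2.6667) + (-0.5)·(1.6667) + (1.5)·(2.6667) + (-2.5)·(-1.3333) + (-1.5)·(-2.3333)) / 5 = 3/5 = 0.6
  s[Z,Z] = ((-3.3333)·(-3.3333) + (2.6667)·(2.6667) + (1.6667)·(1.6667) + (2.6667)·(2.6667) + (-1.3333)·(-1.3333) + (-2.3333)·(-2.3333)) / 5 = 35.3333/5 = 7.0667
  Sample standard deviations s_i = √(s[i,i]):
  s(X) = √(1.4667) = 1.2111
  s(Y) = √(3.5) = 1.8708
  s(Z) = √(7.0667) = 2.6583

Step 3 — r_{ij} = s_{ij} / (s_i · s_j):
  r[X,X] = 1 (diagonal).
  r[X,Y] = -0.6 / (1.2111 · 1.8708) = -0.6 / 2.2657 = -0.2648
  r[X,Z] = 2.0667 / (1.2111 · 2.6583) = 2.0667 / 3.2194 = 0.6419
  r[Y,Y] = 1 (diagonal).
  r[Y,Z] = 0.6 / (1.8708 · 2.6583) = 0.6 / 4.9733 = 0.1206
  r[Z,Z] = 1 (diagonal).

R is symmetric with unit diagonal. Assembling:

R = [[1, -0.2648, 0.6419],
 [-0.2648, 1, 0.1206],
 [0.6419, 0.1206, 1]]


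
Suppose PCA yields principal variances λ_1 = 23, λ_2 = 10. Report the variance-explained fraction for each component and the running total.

Step 1 — total variance = trace(Sigma) = Σ λ_i = 23 + 10 = 33.

Step 2 — fraction explained by component i = λ_i / Σ λ:
  PC1: 23/33 = 0.697
  PC2: 10/33 = 0.303

Step 3 — cumulative fraction after k components = (λ_1 + ... + λ_k) / Σ λ:
  k = 1: 23/33 = 0.697
  k = 2: (23 + 10)/33 = 33/33 = 1

Summary (fraction, with percent):

explained: PC1 0.697 (69.7%), PC2 0.303 (30.3%);  cumulative: 0.697, 1


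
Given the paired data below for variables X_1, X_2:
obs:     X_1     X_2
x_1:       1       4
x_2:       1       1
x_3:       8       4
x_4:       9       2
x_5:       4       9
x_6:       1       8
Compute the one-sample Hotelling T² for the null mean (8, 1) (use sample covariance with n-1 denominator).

Step 1 — sample mean vector:
  mean(X_1) = (1 + 1 + 8 + 9 + 4 + 1) / 6 = 24/6 = 4
  mean(X_2) = (4 + 1 + 4 + 2 + 9 + 8) / 6 = 28/6 = 4.6667
  x̄ = (4, 4.6667),  deviation x̄ - mu_0 = (4, 4.6667) - (8, 1) = (-4, 3.6667).

Step 2 — sample covariance matrix, S[i,j] = (1/(n-1)) · Σ_k (x_{k,i} - mean_i) · (x_{k,j} - mean_j), divisor n-1 = 5:
  S[X_1,X_1] = ((-3)·(-3) + (-3)·(-3) + (4)·(4) + (5)·(5) + (0)·(0) + (-3)·(-3)) / 5 = 68/5 = 13.6
  S[X_1,X_2] = ((-3)·(-0.6667) + (-3)·(-3.6667) + (4)·(-0.6667) + (5)·(-2.6667) + (0)·(4.3333) + (-3)·(3.3333)) / 5 = -13/5 = -2.6
  S[X_2,X_2] = ((-0.6667)·(-0.6667) + (-3.6667)·(-3.6667) + (-0.6667)·(-0.6667) + (-2.6667)·(-2.6667) + (4.3333)·(4.3333) + (3.3333)·(3.3333)) / 5 = 51.3333/5 = 10.2667
  S = [[13.6, -2.6],
 [-2.6, 10.2667]].

Step 3 — invert S. det(S) = 13.6·10.2667 - (-2.6)² = 132.8667.
  S^{-1} = (1/det) · [[d, -b], [-b, a]] = [[0.0773, 0.0196],
 [0.0196, 0.1024]].

Step 4 — quadratic form (x̄ - mu_0)^T · S^{-1} · (x̄ - mu_0):
  S^{-1} · (x̄ - mu_0) = (-0.2373, 0.297),
  (x̄ - mu_0)^T · [...] = (-4)·(-0.2373) + (3.6667)·(0.297) = 2.0385.

Step 5 — scale by n: T² = 6 · 2.0385 = 12.2308.

T² ≈ 12.2308


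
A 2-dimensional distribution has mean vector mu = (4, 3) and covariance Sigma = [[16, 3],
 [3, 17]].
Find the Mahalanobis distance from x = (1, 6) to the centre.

Step 1 — centre the observation: (x - mu) = (-3, 3).

Step 2 — invert Sigma. det(Sigma) = 16·17 - (3)² = 263.
  Sigma^{-1} = (1/det) · [[d, -b], [-b, a]] = [[0.0646, -0.0114],
 [-0.0114, 0.0608]].

Step 3 — form the quadratic (x - mu)^T · Sigma^{-1} · (x - mu):
  Sigma^{-1} · (x - mu) = (-0.2281, 0.2167).
  (x - mu)^T · [Sigma^{-1} · (x - mu)] = (-3)·(-0.2281) + (3)·(0.2167) = 1.3346.

Step 4 — take square root: d = √(1.3346) ≈ 1.1552.

d(x, mu) = √(1.3346) ≈ 1.1552


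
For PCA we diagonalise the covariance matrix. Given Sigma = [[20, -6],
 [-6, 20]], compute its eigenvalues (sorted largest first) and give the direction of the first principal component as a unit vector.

Step 1 — characteristic polynomial of 2×2 Sigma:
  det(Sigma - λI) = λ² - trace · λ + det = 0.
  trace = 20 + 20 = 40, det = 20·20 - (-6)² = 364.
Step 2 — discriminant:
  Δ = trace² - 4·det = 1600 - 1456 = 144.
Step 3 — eigenvalues:
  λ = (trace ± √Δ)/2 = (40 ± 12)/2,
  λ_1 = 26,  λ_2 = 14.

Step 4 — unit eigenvector for λ_1: solve (Sigma - λ_1 I)v = 0. First row:
  (20 - 26)·v_x + (-6)·v_y = 0, i.e. (-6)·v_x + (-6)·v_y = 0,
  so v ∝ (b, λ_1 - a) = (-6, 6); multiply by -1 so the first entry is positive: u = (6, -6).
  ||u|| = √((6)² + (-6)²) = √(72) ≈ 8.4853,
  v_1 = u/||u|| ≈ (0.7071, -0.7071) (||v_1|| = 1).

λ_1 = 26,  λ_2 = 14;  v_1 ≈ (0.7071, -0.7071)


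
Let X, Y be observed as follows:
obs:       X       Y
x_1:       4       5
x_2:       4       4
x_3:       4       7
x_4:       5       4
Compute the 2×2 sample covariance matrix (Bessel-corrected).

Step 1 — column means:
  mean(X) = (4 + 4 + 4 + 5) / 4 = 17/4 = 4.25
  mean(Y) = (5 + 4 + 7 + 4) / 4 = 20/4 = 5

Step 2 — sample covariance S[i,j] = (1/(n-1)) · Σ_k (x_{k,i} - mean_i) · (x_{k,j} - mean_j), with n-1 = 3.
  S[X,X] = ((-0.25)·(-0.25) + (-0.25)·(-0.25) + (-0.25)·(-0.25) + (0.75)·(0.75)) / 3 = 0.75/3 = 0.25
  S[X,Y] = ((-0.25)·(0) + (-0.25)·(-1) + (-0.25)·(2) + (0.75)·(-1)) / 3 = -1/3 = -0.3333
  S[Y,Y] = ((0)·(0) + (-1)·(-1) + (2)·(2) + (-1)·(-1)) / 3 = 6/3 = 2

S is symmetric (S[j,i] = S[i,j]). Assembling:

S = [[0.25, -0.3333],
 [-0.3333, 2]]


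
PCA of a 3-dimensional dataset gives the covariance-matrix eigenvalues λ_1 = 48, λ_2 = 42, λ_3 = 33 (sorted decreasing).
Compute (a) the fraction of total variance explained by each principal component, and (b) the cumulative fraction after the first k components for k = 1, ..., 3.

Step 1 — total variance = trace(Sigma) = Σ λ_i = 48 + 42 + 33 = 123.

Step 2 — fraction explained by component i = λ_i / Σ λ:
  PC1: 48/123 = 0.3902
  PC2: 42/123 = 0.3415
  PC3: 33/123 = 0.2683

Step 3 — cumulative fraction after k components = (λ_1 + ... + λ_k) / Σ λ:
  k = 1: 48/123 = 0.3902
  k = 2: (48 + 42)/123 = 90/123 = 0.7317
  k = 3: (48 + 42 + 33)/123 = 123/123 = 1

Summary (fraction, with percent):

explained: PC1 0.3902 (39.02%), PC2 0.3415 (34.15%), PC3 0.2683 (26.83%);  cumulative: 0.3902, 0.7317, 1


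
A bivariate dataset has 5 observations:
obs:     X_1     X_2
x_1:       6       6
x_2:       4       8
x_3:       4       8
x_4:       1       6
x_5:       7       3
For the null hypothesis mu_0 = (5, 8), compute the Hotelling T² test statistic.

Step 1 — sample mean vector:
  mean(X_1) = (6 + 4 + 4 + 1 + 7) / 5 = 22/5 = 4.4
  mean(X_2) = (6 + 8 + 8 + 6 + 3) / 5 = 31/5 = 6.2
  x̄ = (4.4, 6.2),  deviation x̄ - mu_0 = (4.4, 6.2) - (5, 8) = (-0.6, -1.8).

Step 2 — sample covariance matrix, S[i,j] = (1/(n-1)) · Σ_k (x_{k,i} - mean_i) · (x_{k,j} - mean_j), divisor n-1 = 4:
  S[X_1,X_1] = ((1.6)·(1.6) + (-0.4)·(-0.4) + (-0.4)·(-0.4) + (-3.4)·(-3.4) + (2.6)·(2.6)) / 4 = 21.2/4 = 5.3
  S[X_1,X_2] = ((1.6)·(-0.2) + (-0.4)·(1.8) + (-0.4)·(1.8) + (-3.4)·(-0.2) + (2.6)·(-3.2)) / 4 = -9.4/4 = -2.35
  S[X_2,X_2] = ((-0.2)·(-0.2) + (1.8)·(1.8) + (1.8)·(1.8) + (-0.2)·(-0.2) + (-3.2)·(-3.2)) / 4 = 16.8/4 = 4.2
  S = [[5.3, -2.35],
 [-2.35, 4.2]].

Step 3 — invert S. det(S) = 5.3·4.2 - (-2.35)² = 16.7375.
  S^{-1} = (1/det) · [[d, -b], [-b, a]] = [[0.2509, 0.1404],
 [0.1404, 0.3167]].

Step 4 — quadratic form (x̄ - mu_0)^T · S^{-1} · (x̄ - mu_0):
  S^{-1} · (x̄ - mu_0) = (-0.4033, -0.6542),
  (x̄ - mu_0)^T · [...] = (-0.6)·(-0.4033) + (-1.8)·(-0.6542) = 1.4196.

Step 5 — scale by n: T² = 5 · 1.4196 = 7.0978.

T² ≈ 7.0978


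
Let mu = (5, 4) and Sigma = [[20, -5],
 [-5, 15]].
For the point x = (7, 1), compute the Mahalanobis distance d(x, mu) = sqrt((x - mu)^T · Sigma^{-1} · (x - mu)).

Step 1 — centre the observation: (x - mu) = (2, -3).

Step 2 — invert Sigma. det(Sigma) = 20·15 - (-5)² = 275.
  Sigma^{-1} = (1/det) · [[d, -b], [-b, a]] = [[0.0545, 0.0182],
 [0.0182, 0.0727]].

Step 3 — form the quadratic (x - mu)^T · Sigma^{-1} · (x - mu):
  Sigma^{-1} · (x - mu) = (0.0545, -0.1818).
  (x - mu)^T · [Sigma^{-1} · (x - mu)] = (2)·(0.0545) + (-3)·(-0.1818) = 0.6545.

Step 4 — take square root: d = √(0.6545) ≈ 0.809.

d(x, mu) = √(0.6545) ≈ 0.809


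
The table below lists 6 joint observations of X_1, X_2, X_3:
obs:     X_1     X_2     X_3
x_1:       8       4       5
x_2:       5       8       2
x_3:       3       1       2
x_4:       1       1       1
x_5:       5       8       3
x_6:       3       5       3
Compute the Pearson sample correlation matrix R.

Step 1 — column means:
  mean(X_1) = (8 + 5 + 3 + 1 + 5 + 3) / 6 = 25/6 = 4.1667
  mean(X_2) = (4 + 8 + 1 + 1 + 8 + 5) / 6 = 27/6 = 4.5
  mean(X_3) = (5 + 2 + 2 + 1 + 3 + 3) / 6 = 16/6 = 2.6667

Step 2 — sample variances and covariances s[i,j] = (1/(n-1)) · Σ_k (x_{k,i} - mean_i) · (x_{k,j} - mean_j), with n-1 = 5:
  s[X_1,X_1] = ((3.8333)·(3.8333) + (0.8333)·(0.8333) + (-1.1667)·(-1.1667) + (-3.1667)·(-3.1667) + (0.8333)·(0.8333) + (-1.1667)·(-1.1667)) / 5 = 28.8333/5 = 5.7667
  s[X_1,X_2] = ((3.8333)·(-0.5) + (0.8333)·(3.5) + (-1.1667)·(-3.5) + (-3.1667)·(-3.5) + (0.8333)·(3.5) + (-1.1667)·(0.5)) / 5 = 18.5/5 = 3.7
  s[X_1,X_3] = ((3.8333)·(2.3333) + (0.8333)·(-0.6667) + (-1.1667)·(-0.6667) + (-3.1667)·(-1.6667) + (0.8333)·(0.3333) + (-1.1667)·(0.3333)) / 5 = 14.3333/5 = 2.8667
  s[X_2,X_2] = ((-0.5)·(-0.5) + (3.5)·(3.5) + (-3.5)·(-3.5) + (-3.5)·(-3.5) + (3.5)·(3.5) + (0.5)·(0.5)) / 5 = 49.5/5 = 9.9
  s[X_2,X_3] = ((-0.5)·(2.3333) + (3.5)·(-0.6667) + (-3.5)·(-0.6667) + (-3.5)·(-1.6667) + (3.5)·(0.3333) + (0.5)·(0.3333)) / 5 = 6/5 = 1.2
  s[X_3,X_3] = ((2.3333)·(2.3333) + (-0.6667)·(-0.6667) + (-0.6667)·(-0.6667) + (-1.6667)·(-1.6667) + (0.3333)·(0.3333) + (0.3333)·(0.3333)) / 5 = 9.3333/5 = 1.8667
  Sample standard deviations s_i = √(s[i,i]):
  s(X_1) = √(5.7667) = 2.4014
  s(X_2) = √(9.9) = 3.1464
  s(X_3) = √(1.8667) = 1.3663

Step 3 — r_{ij} = s_{ij} / (s_i · s_j):
  r[X_1,X_1] = 1 (diagonal).
  r[X_1,X_2] = 3.7 / (2.4014 · 3.1464) = 3.7 / 7.5558 = 0.4897
  r[X_1,X_3] = 2.8667 / (2.4014 · 1.3663) = 2.8667 / 3.2809 = 0.8737
  r[X_2,X_2] = 1 (diagonal).
  r[X_2,X_3] = 1.2 / (3.1464 · 1.3663) = 1.2 / 4.2988 = 0.2791
  r[X_3,X_3] = 1 (diagonal).

R is symmetric with unit diagonal. Assembling:

R = [[1, 0.4897, 0.8737],
 [0.4897, 1, 0.2791],
 [0.8737, 0.2791, 1]]


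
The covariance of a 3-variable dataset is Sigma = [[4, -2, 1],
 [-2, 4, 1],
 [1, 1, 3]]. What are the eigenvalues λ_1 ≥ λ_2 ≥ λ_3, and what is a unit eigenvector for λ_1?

Step 1 — characteristic polynomial p(λ) = det(λI - Sigma) = λ³ - tr·λ² + c_1·λ - det, where tr = trace, c_1 = sum of the principal 2×2 minors, det = det(Sigma):
  tr = 4 + 4 + 3 = 11,
  c_1 = (4·4 - (-2)²) + (4·3 - (1)²) + (4·3 - (1)²) = 12 + 11 + 11 = 34,
  det = 4·(4·3 - (1)²) - (-2)·((-2)·3 - (1)·(1)) + (1)·((-2)·(1) - 4·(1)) = 4·(11) - (-2)·(-7) + (1)·(-6) = 24.
  So p(λ) = λ³ - 11λ² + 34λ - 24.
Step 2 — look for an integer root (rational root theorem: any rational root is an integer divisor of 24). Testing λ = 1:
  p(1) = 1 - 11 + 34 - 24 = 0  ✓
  Dividing out (λ - 1): p(λ) = (λ - 1)(λ² - 10λ + 24).
Step 3 — remaining eigenvalues from the quadratic λ² - 10λ + 24 = 0:
  Δ = 10² - 4·24 = 100 - 96 = 4,  λ = (10 ± √4)/2 = (10 ± 2)/2 = 6 or 4.
  Sorted: λ_1 = 6,  λ_2 = 4,  λ_3 = 1  (check: sum = 11 = tr ✓).

Step 4 — unit eigenvector for λ_1 = 6: v spans the null space of (Sigma - λ_1 I), whose rows are
  r_1 = (-2, -2, 1),  r_2 = (-2, -2, 1),  r_3 = (1, 1, -3).
  v is orthogonal to every row, so take v ∝ r_1 × r_3 = ((-2)·(-3) - (1)·(1), (1)·(1) - (-2)·(-3), (-2)·(1) - (-2)·(1)) = (5, -5, 0).
  Rescale (divide by 5): u = (1, -1, 0).
  ||u|| = √((1)² + (-1)² + (0)²) = √(2) ≈ 1.4142,  v_1 = u/||u|| ≈ (0.7071, -0.7071, 0) (||v_1|| = 1).

λ_1 = 6,  λ_2 = 4,  λ_3 = 1;  v_1 ≈ (0.7071, -0.7071, 0)


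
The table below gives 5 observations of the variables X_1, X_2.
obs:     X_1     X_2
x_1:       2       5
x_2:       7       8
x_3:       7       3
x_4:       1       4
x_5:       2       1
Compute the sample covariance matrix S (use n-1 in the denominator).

Step 1 — column means:
  mean(X_1) = (2 + 7 + 7 + 1 + 2) / 5 = 19/5 = 3.8
  mean(X_2) = (5 + 8 + 3 + 4 + 1) / 5 = 21/5 = 4.2

Step 2 — sample covariance S[i,j] = (1/(n-1)) · Σ_k (x_{k,i} - mean_i) · (x_{k,j} - mean_j), with n-1 = 4.
  S[X_1,X_1] = ((-1.8)·(-1.8) + (3.2)·(3.2) + (3.2)·(3.2) + (-2.8)·(-2.8) + (-1.8)·(-1.8)) / 4 = 34.8/4 = 8.7
  S[X_1,X_2] = ((-1.8)·(0.8) + (3.2)·(3.8) + (3.2)·(-1.2) + (-2.8)·(-0.2) + (-1.8)·(-3.2)) / 4 = 13.2/4 = 3.3
  S[X_2,X_2] = ((0.8)·(0.8) + (3.8)·(3.8) + (-1.2)·(-1.2) + (-0.2)·(-0.2) + (-3.2)·(-3.2)) / 4 = 26.8/4 = 6.7

S is symmetric (S[j,i] = S[i,j]). Assembling:

S = [[8.7, 3.3],
 [3.3, 6.7]]


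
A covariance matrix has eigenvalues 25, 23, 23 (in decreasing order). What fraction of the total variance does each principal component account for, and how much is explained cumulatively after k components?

Step 1 — total variance = trace(Sigma) = Σ λ_i = 25 + 23 + 23 = 71.

Step 2 — fraction explained by component i = λ_i / Σ λ:
  PC1: 25/71 = 0.3521
  PC2: 23/71 = 0.3239
  PC3: 23/71 = 0.3239

Step 3 — cumulative fraction after k components = (λ_1 + ... + λ_k) / Σ λ:
  k = 1: 25/71 = 0.3521
  k = 2: (25 + 23)/71 = 48/71 = 0.6761
  k = 3: (25 + 23 + 23)/71 = 71/71 = 1

Summary (fraction, with percent):

explained: PC1 0.3521 (35.21%), PC2 0.3239 (32.39%), PC3 0.3239 (32.39%);  cumulative: 0.3521, 0.6761, 1


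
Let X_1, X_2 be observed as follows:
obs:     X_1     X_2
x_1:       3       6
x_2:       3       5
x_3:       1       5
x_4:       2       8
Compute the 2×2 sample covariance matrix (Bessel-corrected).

Step 1 — column means:
  mean(X_1) = (3 + 3 + 1 + 2) / 4 = 9/4 = 2.25
  mean(X_2) = (6 + 5 + 5 + 8) / 4 = 24/4 = 6

Step 2 — sample covariance S[i,j] = (1/(n-1)) · Σ_k (x_{k,i} - mean_i) · (x_{k,j} - mean_j), with n-1 = 3.
  S[X_1,X_1] = ((0.75)·(0.75) + (0.75)·(0.75) + (-1.25)·(-1.25) + (-0.25)·(-0.25)) / 3 = 2.75/3 = 0.9167
  S[X_1,X_2] = ((0.75)·(0) + (0.75)·(-1) + (-1.25)·(-1) + (-0.25)·(2)) / 3 = 0/3 = 0
  S[X_2,X_2] = ((0)·(0) + (-1)·(-1) + (-1)·(-1) + (2)·(2)) / 3 = 6/3 = 2

S is symmetric (S[j,i] = S[i,j]). Assembling:

S = [[0.9167, 0],
 [0, 2]]


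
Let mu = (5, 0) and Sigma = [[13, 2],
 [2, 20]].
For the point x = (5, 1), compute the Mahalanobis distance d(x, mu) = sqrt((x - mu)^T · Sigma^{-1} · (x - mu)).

Step 1 — centre the observation: (x - mu) = (0, 1).

Step 2 — invert Sigma. det(Sigma) = 13·20 - (2)² = 256.
  Sigma^{-1} = (1/det) · [[d, -b], [-b, a]] = [[0.0781, -0.0078],
 [-0.0078, 0.0508]].

Step 3 — form the quadratic (x - mu)^T · Sigma^{-1} · (x - mu):
  Sigma^{-1} · (x - mu) = (-0.0078, 0.0508).
  (x - mu)^T · [Sigma^{-1} · (x - mu)] = (0)·(-0.0078) + (1)·(0.0508) = 0.0508.

Step 4 — take square root: d = √(0.0508) ≈ 0.2253.

d(x, mu) = √(0.0508) ≈ 0.2253


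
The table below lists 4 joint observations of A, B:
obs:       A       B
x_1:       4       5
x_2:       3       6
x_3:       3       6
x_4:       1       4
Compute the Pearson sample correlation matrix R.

Step 1 — column means:
  mean(A) = (4 + 3 + 3 + 1) / 4 = 11/4 = 2.75
  mean(B) = (5 + 6 + 6 + 4) / 4 = 21/4 = 5.25

Step 2 — sample variances and covariances s[i,j] = (1/(n-1)) · Σ_k (x_{k,i} - mean_i) · (x_{k,j} - mean_j), with n-1 = 3:
  s[A,A] = ((1.25)·(1.25) + (0.25)·(0.25) + (0.25)·(0.25) + (-1.75)·(-1.75)) / 3 = 4.75/3 = 1.5833
  s[A,B] = ((1.25)·(-0.25) + (0.25)·(0.75) + (0.25)·(0.75) + (-1.75)·(-1.25)) / 3 = 2.25/3 = 0.75
  s[B,B] = ((-0.25)·(-0.25) + (0.75)·(0.75) + (0.75)·(0.75) + (-1.25)·(-1.25)) / 3 = 2.75/3 = 0.9167
  Sample standard deviations s_i = √(s[i,i]):
  s(A) = √(1.5833) = 1.2583
  s(B) = √(0.9167) = 0.9574

Step 3 — r_{ij} = s_{ij} / (s_i · s_j):
  r[A,A] = 1 (diagonal).
  r[A,B] = 0.75 / (1.2583 · 0.9574) = 0.75 / 1.2047 = 0.6225
  r[B,B] = 1 (diagonal).

R is symmetric with unit diagonal. Assembling:

R = [[1, 0.6225],
 [0.6225, 1]]


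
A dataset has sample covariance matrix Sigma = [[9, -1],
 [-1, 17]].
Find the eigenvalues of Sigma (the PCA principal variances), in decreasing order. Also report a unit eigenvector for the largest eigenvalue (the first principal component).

Step 1 — characteristic polynomial of 2×2 Sigma:
  det(Sigma - λI) = λ² - trace · λ + det = 0.
  trace = 9 + 17 = 26, det = 9·17 - (-1)² = 152.
Step 2 — discriminant:
  Δ = trace² - 4·det = 676 - 608 = 68.
Step 3 — eigenvalues:
  λ = (trace ± √Δ)/2 = (26 ± 8.2462)/2,
  λ_1 = 17.1231,  λ_2 = 8.8769.

Step 4 — unit eigenvector for λ_1: solve (Sigma - λ_1 I)v = 0. First row:
  (9 - 17.1231)·v_x + (-1)·v_y = 0, i.e. (-8.1231)·v_x + (-1)·v_y = 0,
  so v ∝ (b, λ_1 - a) = (-1, 8.1231); multiply by -1 so the first entry is positive: u = (1, -8.1231).
  ||u|| = √((1)² + (-8.1231)²) = √(66.9848) ≈ 8.1844,
  v_1 = u/||u|| ≈ (0.1222, -0.9925) (||v_1|| = 1).

λ_1 = 17.1231,  λ_2 = 8.8769;  v_1 ≈ (0.1222, -0.9925)


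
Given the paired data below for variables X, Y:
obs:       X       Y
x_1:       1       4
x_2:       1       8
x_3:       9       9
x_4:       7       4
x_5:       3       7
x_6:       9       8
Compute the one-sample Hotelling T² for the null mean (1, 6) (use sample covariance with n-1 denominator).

Step 1 — sample mean vector:
  mean(X) = (1 + 1 + 9 + 7 + 3 + 9) / 6 = 30/6 = 5
  mean(Y) = (4 + 8 + 9 + 4 + 7 + 8) / 6 = 40/6 = 6.6667
  x̄ = (5, 6.6667),  deviation x̄ - mu_0 = (5, 6.6667) - (1, 6) = (4, 0.6667).

Step 2 — sample covariance matrix, S[i,j] = (1/(n-1)) · Σ_k (x_{k,i} - mean_i) · (x_{k,j} - mean_j), divisor n-1 = 5:
  S[X,X] = ((-4)·(-4) + (-4)·(-4) + (4)·(4) + (2)·(2) + (-2)·(-2) + (4)·(4)) / 5 = 72/5 = 14.4
  S[X,Y] = ((-4)·(-2.6667) + (-4)·(1.3333) + (4)·(2.3333) + (2)·(-2.6667) + (-2)·(0.3333) + (4)·(1.3333)) / 5 = 14/5 = 2.8
  S[Y,Y] = ((-2.6667)·(-2.6667) + (1.3333)·(1.3333) + (2.3333)·(2.3333) + (-2.6667)·(-2.6667) + (0.3333)·(0.3333) + (1.3333)·(1.3333)) / 5 = 23.3333/5 = 4.6667
  S = [[14.4, 2.8],
 [2.8, 4.6667]].

Step 3 — invert S. det(S) = 14.4·4.6667 - (2.8)² = 59.36.
  S^{-1} = (1/det) · [[d, -b], [-b, a]] = [[0.0786, -0.0472],
 [-0.0472, 0.2426]].

Step 4 — quadratic form (x̄ - mu_0)^T · S^{-1} · (x̄ - mu_0):
  S^{-1} · (x̄ - mu_0) = (0.283, -0.027),
  (x̄ - mu_0)^T · [...] = (4)·(0.283) + (0.6667)·(-0.027) = 1.1141.

Step 5 — scale by n: T² = 6 · 1.1141 = 6.6846.

T² ≈ 6.6846


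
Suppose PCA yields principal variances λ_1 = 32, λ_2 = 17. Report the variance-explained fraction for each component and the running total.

Step 1 — total variance = trace(Sigma) = Σ λ_i = 32 + 17 = 49.

Step 2 — fraction explained by component i = λ_i / Σ λ:
  PC1: 32/49 = 0.6531
  PC2: 17/49 = 0.3469

Step 3 — cumulative fraction after k components = (λ_1 + ... + λ_k) / Σ λ:
  k = 1: 32/49 = 0.6531
  k = 2: (32 + 17)/49 = 49/49 = 1

Summary (fraction, with percent):

explained: PC1 0.6531 (65.31%), PC2 0.3469 (34.69%);  cumulative: 0.6531, 1


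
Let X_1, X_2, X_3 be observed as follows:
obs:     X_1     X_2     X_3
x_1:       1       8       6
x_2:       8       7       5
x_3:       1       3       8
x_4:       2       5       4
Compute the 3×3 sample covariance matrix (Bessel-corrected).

Step 1 — column means:
  mean(X_1) = (1 + 8 + 1 + 2) / 4 = 12/4 = 3
  mean(X_2) = (8 + 7 + 3 + 5) / 4 = 23/4 = 5.75
  mean(X_3) = (6 + 5 + 8 + 4) / 4 = 23/4 = 5.75

Step 2 — sample covariance S[i,j] = (1/(n-1)) · Σ_k (x_{k,i} - mean_i) · (x_{k,j} - mean_j), with n-1 = 3.
  S[X_1,X_1] = ((-2)·(-2) + (5)·(5) + (-2)·(-2) + (-1)·(-1)) / 3 = 34/3 = 11.3333
  S[X_1,X_2] = ((-2)·(2.25) + (5)·(1.25) + (-2)·(-2.75) + (-1)·(-0.75)) / 3 = 8/3 = 2.6667
  S[X_1,X_3] = ((-2)·(0.25) + (5)·(-0.75) + (-2)·(2.25) + (-1)·(-1.75)) / 3 = -7/3 = -2.3333
  S[X_2,X_2] = ((2.25)·(2.25) + (1.25)·(1.25) + (-2.75)·(-2.75) + (-0.75)·(-0.75)) / 3 = 14.75/3 = 4.9167
  S[X_2,X_3] = ((2.25)·(0.25) + (1.25)·(-0.75) + (-2.75)·(2.25) + (-0.75)·(-1.75)) / 3 = -5.25/3 = -1.75
  S[X_3,X_3] = ((0.25)·(0.25) + (-0.75)·(-0.75) + (2.25)·(2.25) + (-1.75)·(-1.75)) / 3 = 8.75/3 = 2.9167

S is symmetric (S[j,i] = S[i,j]). Assembling:

S = [[11.3333, 2.6667, -2.3333],
 [2.6667, 4.9167, -1.75],
 [-2.3333, -1.75, 2.9167]]


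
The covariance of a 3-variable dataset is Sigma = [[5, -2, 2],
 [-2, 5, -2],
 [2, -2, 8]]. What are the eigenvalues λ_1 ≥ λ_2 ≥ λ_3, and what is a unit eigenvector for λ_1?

Step 1 — characteristic polynomial p(λ) = det(λI - Sigma) = λ³ - tr·λ² + c_1·λ - det, where tr = trace, c_1 = sum of the principal 2×2 minors, det = det(Sigma):
  tr = 5 + 5 + 8 = 18,
  c_1 = (5·5 - (-2)²) + (5·8 - (2)²) + (5·8 - (-2)²) = 21 + 36 + 36 = 93,
  det = 5·(5·8 - (-2)²) - (-2)·((-2)·8 - (-2)·(2)) + (2)·((-2)·(-2) - 5·(2)) = 5·(36) - (-2)·(-12) + (2)·(-6) = 144.
  So p(λ) = λ³ - 18λ² + 93λ - 144.
Step 2 — look for an integer root (rational root theorem: any rational root is an integer divisor of 144). Testing λ = 3:
  p(3) = 27 - 162 + 279 - 144 = 0  ✓
  Dividing out (λ - 3): p(λ) = (λ - 3)(λ² - 15λ + 48).
Step 3 — remaining eigenvalues from the quadratic λ² - 15λ + 48 = 0:
  Δ = 15² - 4·48 = 225 - 192 = 33,  λ = (15 ± √33)/2 = (15 ± 5.7446)/2 ≈ 10.3723 or 4.6277.
  Sorted: λ_1 = 10.3723,  λ_2 = 4.6277,  λ_3 = 3  (check: sum = 18 = tr ✓).

Step 4 — unit eigenvector for λ_1 ≈ 10.3723: v spans the null space of (Sigma - λ_1 I), whose rows are
  r_1 = (-5.3723, -2, 2),  r_2 = (-2, -5.3723, -2),  r_3 = (2, -2, -2.3723).
  v is orthogonal to every row, so take v ∝ r_1 × r_2 = ((-2)·(-2) - (2)·(-5.3723), (2)·(-2) - (-5.3723)·(-2), (-5.3723)·(-5.3723) - (-2)·(-2)) ≈ (14.7446, -14.7446, 24.8614).
  Let u = (14.7446, -14.7446, 24.8614).
  ||u|| = √((14.7446)² + (-14.7446)² + (24.8614)²) = √(1052.8938) ≈ 32.4483,  v_1 = u/||u|| ≈ (0.4544, -0.4544, 0.7662) (||v_1|| = 1).

λ_1 = 10.3723,  λ_2 = 4.6277,  λ_3 = 3;  v_1 ≈ (0.4544, -0.4544, 0.7662)


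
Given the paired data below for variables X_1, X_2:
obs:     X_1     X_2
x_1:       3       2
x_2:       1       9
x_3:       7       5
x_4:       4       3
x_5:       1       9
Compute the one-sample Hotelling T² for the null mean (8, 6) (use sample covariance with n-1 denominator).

Step 1 — sample mean vector:
  mean(X_1) = (3 + 1 + 7 + 4 + 1) / 5 = 16/5 = 3.2
  mean(X_2) = (2 + 9 + 5 + 3 + 9) / 5 = 28/5 = 5.6
  x̄ = (3.2, 5.6),  deviation x̄ - mu_0 = (3.2, 5.6) - (8, 6) = (-4.8, -0.4).

Step 2 — sample covariance matrix, S[i,j] = (1/(n-1)) · Σ_k (x_{k,i} - mean_i) · (x_{k,j} - mean_j), divisor n-1 = 4:
  S[X_1,X_1] = ((-0.2)·(-0.2) + (-2.2)·(-2.2) + (3.8)·(3.8) + (0.8)·(0.8) + (-2.2)·(-2.2)) / 4 = 24.8/4 = 6.2
  S[X_1,X_2] = ((-0.2)·(-3.6) + (-2.2)·(3.4) + (3.8)·(-0.6) + (0.8)·(-2.6) + (-2.2)·(3.4)) / 4 = -18.6/4 = -4.65
  S[X_2,X_2] = ((-3.6)·(-3.6) + (3.4)·(3.4) + (-0.6)·(-0.6) + (-2.6)·(-2.6) + (3.4)·(3.4)) / 4 = 43.2/4 = 10.8
  S = [[6.2, -4.65],
 [-4.65, 10.8]].

Step 3 — invert S. det(S) = 6.2·10.8 - (-4.65)² = 45.3375.
  S^{-1} = (1/det) · [[d, -b], [-b, a]] = [[0.2382, 0.1026],
 [0.1026, 0.1368]].

Step 4 — quadratic form (x̄ - mu_0)^T · S^{-1} · (x̄ - mu_0):
  S^{-1} · (x̄ - mu_0) = (-1.1844, -0.547),
  (x̄ - mu_0)^T · [...] = (-4.8)·(-1.1844) + (-0.4)·(-0.547) = 5.9042.

Step 5 — scale by n: T² = 5 · 5.9042 = 29.5208.

T² ≈ 29.5208


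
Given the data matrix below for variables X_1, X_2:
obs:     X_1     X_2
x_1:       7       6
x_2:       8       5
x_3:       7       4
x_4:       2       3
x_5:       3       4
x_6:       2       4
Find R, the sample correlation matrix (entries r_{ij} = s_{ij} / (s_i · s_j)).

Step 1 — column means:
  mean(X_1) = (7 + 8 + 7 + 2 + 3 + 2) / 6 = 29/6 = 4.8333
  mean(X_2) = (6 + 5 + 4 + 3 + 4 + 4) / 6 = 26/6 = 4.3333

Step 2 — sample variances and covariances s[i,j] = (1/(n-1)) · Σ_k (x_{k,i} - mean_i) · (x_{k,j} - mean_j), with n-1 = 5:
  s[X_1,X_1] = ((2.1667)·(2.1667) + (3.1667)·(3.1667) + (2.1667)·(2.1667) + (-2.8333)·(-2.8333) + (-1.8333)·(-1.8333) + (-2.8333)·(-2.8333)) / 5 = 38.8333/5 = 7.7667
  s[X_1,X_2] = ((2.1667)·(1.6667) + (3.1667)·(0.6667) + (2.1667)·(-0.3333) + (-2.8333)·(-1.3333) + (-1.8333)·(-0.3333) + (-2.8333)·(-0.3333)) / 5 = 10.3333/5 = 2.0667
  s[X_2,X_2] = ((1.6667)·(1.6667) + (0.6667)·(0.6667) + (-0.3333)·(-0.3333) + (-1.3333)·(-1.3333) + (-0.3333)·(-0.3333) + (-0.3333)·(-0.3333)) / 5 = 5.3333/5 = 1.0667
  Sample standard deviations s_i = √(s[i,i]):
  s(X_1) = √(7.7667) = 2.7869
  s(X_2) = √(1.0667) = 1.0328

Step 3 — r_{ij} = s_{ij} / (s_i · s_j):
  r[X_1,X_1] = 1 (diagonal).
  r[X_1,X_2] = 2.0667 / (2.7869 · 1.0328) = 2.0667 / 2.8783 = 0.718
  r[X_2,X_2] = 1 (diagonal).

R is symmetric with unit diagonal. Assembling:

R = [[1, 0.718],
 [0.718, 1]]


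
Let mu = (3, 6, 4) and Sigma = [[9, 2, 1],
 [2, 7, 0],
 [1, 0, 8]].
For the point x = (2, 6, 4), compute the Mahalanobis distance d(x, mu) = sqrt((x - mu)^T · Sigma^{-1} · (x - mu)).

Step 1 — centre the observation: (x - mu) = (-1, 0, 0).

Step 2 — invert Sigma (cofactor / det for 3×3, or solve directly):
  Sigma^{-1} = [[0.1204, -0.0344, -0.0151],
 [-0.0344, 0.1527, 0.0043],
 [-0.0151, 0.0043, 0.1269]].

Step 3 — form the quadratic (x - mu)^T · Sigma^{-1} · (x - mu):
  Sigma^{-1} · (x - mu) = (-0.1204, 0.0344, 0.0151).
  (x - mu)^T · [Sigma^{-1} · (x - mu)] = (-1)·(-0.1204) + (0)·(0.0344) + (0)·(0.0151) = 0.1204.

Step 4 — take square root: d = √(0.1204) ≈ 0.347.

d(x, mu) = √(0.1204) ≈ 0.347


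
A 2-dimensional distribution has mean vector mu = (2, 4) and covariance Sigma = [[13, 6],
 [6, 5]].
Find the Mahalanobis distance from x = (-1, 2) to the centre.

Step 1 — centre the observation: (x - mu) = (-3, -2).

Step 2 — invert Sigma. det(Sigma) = 13·5 - (6)² = 29.
  Sigma^{-1} = (1/det) · [[d, -b], [-b, a]] = [[0.1724, -0.2069],
 [-0.2069, 0.4483]].

Step 3 — form the quadratic (x - mu)^T · Sigma^{-1} · (x - mu):
  Sigma^{-1} · (x - mu) = (-0.1034, -0.2759).
  (x - mu)^T · [Sigma^{-1} · (x - mu)] = (-3)·(-0.1034) + (-2)·(-0.2759) = 0.8621.

Step 4 — take square root: d = √(0.8621) ≈ 0.9285.

d(x, mu) = √(0.8621) ≈ 0.9285


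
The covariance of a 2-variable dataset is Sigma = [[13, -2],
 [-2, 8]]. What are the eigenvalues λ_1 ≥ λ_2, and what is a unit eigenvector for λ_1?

Step 1 — characteristic polynomial of 2×2 Sigma:
  det(Sigma - λI) = λ² - trace · λ + det = 0.
  trace = 13 + 8 = 21, det = 13·8 - (-2)² = 100.
Step 2 — discriminant:
  Δ = trace² - 4·det = 441 - 400 = 41.
Step 3 — eigenvalues:
  λ = (trace ± √Δ)/2 = (21 ± 6.4031)/2,
  λ_1 = 13.7016,  λ_2 = 7.2984.

Step 4 — unit eigenvector for λ_1: solve (Sigma - λ_1 I)v = 0. First row:
  (13 - 13.7016)·v_x + (-2)·v_y = 0, i.e. (-0.7016)·v_x + (-2)·v_y = 0,
  so v ∝ (b, λ_1 - a) = (-2, 0.7016); multiply by -1 so the first entry is positive: u = (2, -0.7016).
  ||u|| = √((2)² + (-0.7016)²) = √(4.4922) ≈ 2.1195,
  v_1 = u/||u|| ≈ (0.9436, -0.331) (||v_1|| = 1).

λ_1 = 13.7016,  λ_2 = 7.2984;  v_1 ≈ (0.9436, -0.331)


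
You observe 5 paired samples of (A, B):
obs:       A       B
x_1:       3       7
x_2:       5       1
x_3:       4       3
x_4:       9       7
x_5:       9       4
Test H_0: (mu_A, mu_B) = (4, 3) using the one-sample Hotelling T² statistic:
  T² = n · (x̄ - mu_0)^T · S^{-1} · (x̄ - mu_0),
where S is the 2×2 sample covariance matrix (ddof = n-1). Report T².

Step 1 — sample mean vector:
  mean(A) = (3 + 5 + 4 + 9 + 9) / 5 = 30/5 = 6
  mean(B) = (7 + 1 + 3 + 7 + 4) / 5 = 22/5 = 4.4
  x̄ = (6, 4.4),  deviation x̄ - mu_0 = (6, 4.4) - (4, 3) = (2, 1.4).

Step 2 — sample covariance matrix, S[i,j] = (1/(n-1)) · Σ_k (x_{k,i} - mean_i) · (x_{k,j} - mean_j), divisor n-1 = 4:
  S[A,A] = ((-3)·(-3) + (-1)·(-1) + (-2)·(-2) + (3)·(3) + (3)·(3)) / 4 = 32/4 = 8
  S[A,B] = ((-3)·(2.6) + (-1)·(-3.4) + (-2)·(-1.4) + (3)·(2.6) + (3)·(-0.4)) / 4 = 5/4 = 1.25
  S[B,B] = ((2.6)·(2.6) + (-3.4)·(-3.4) + (-1.4)·(-1.4) + (2.6)·(2.6) + (-0.4)·(-0.4)) / 4 = 27.2/4 = 6.8
  S = [[8, 1.25],
 [1.25, 6.8]].

Step 3 — invert S. det(S) = 8·6.8 - (1.25)² = 52.8375.
  S^{-1} = (1/det) · [[d, -b], [-b, a]] = [[0.1287, -0.0237],
 [-0.0237, 0.1514]].

Step 4 — quadratic form (x̄ - mu_0)^T · S^{-1} · (x̄ - mu_0):
  S^{-1} · (x̄ - mu_0) = (0.2243, 0.1647),
  (x̄ - mu_0)^T · [...] = (2)·(0.2243) + (1.4)·(0.1647) = 0.6791.

Step 5 — scale by n: T² = 5 · 0.6791 = 3.3953.

T² ≈ 3.3953


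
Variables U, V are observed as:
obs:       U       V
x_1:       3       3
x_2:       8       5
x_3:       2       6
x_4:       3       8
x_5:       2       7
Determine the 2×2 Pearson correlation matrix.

Step 1 — column means:
  mean(U) = (3 + 8 + 2 + 3 + 2) / 5 = 18/5 = 3.6
  mean(V) = (3 + 5 + 6 + 8 + 7) / 5 = 29/5 = 5.8

Step 2 — sample variances and covariances s[i,j] = (1/(n-1)) · Σ_k (x_{k,i} - mean_i) · (x_{k,j} - mean_j), with n-1 = 4:
  s[U,U] = ((-0.6)·(-0.6) + (4.4)·(4.4) + (-1.6)·(-1.6) + (-0.6)·(-0.6) + (-1.6)·(-1.6)) / 4 = 25.2/4 = 6.3
  s[U,V] = ((-0.6)·(-2.8) + (4.4)·(-0.8) + (-1.6)·(0.2) + (-0.6)·(2.2) + (-1.6)·(1.2)) / 4 = -5.4/4 = -1.35
  s[V,V] = ((-2.8)·(-2.8) + (-0.8)·(-0.8) + (0.2)·(0.2) + (2.2)·(2.2) + (1.2)·(1.2)) / 4 = 14.8/4 = 3.7
  Sample standard deviations s_i = √(s[i,i]):
  s(U) = √(6.3) = 2.51
  s(V) = √(3.7) = 1.9235

Step 3 — r_{ij} = s_{ij} / (s_i · s_j):
  r[U,U] = 1 (diagonal).
  r[U,V] = -1.35 / (2.51 · 1.9235) = -1.35 / 4.828 = -0.2796
  r[V,V] = 1 (diagonal).

R is symmetric with unit diagonal. Assembling:

R = [[1, -0.2796],
 [-0.2796, 1]]


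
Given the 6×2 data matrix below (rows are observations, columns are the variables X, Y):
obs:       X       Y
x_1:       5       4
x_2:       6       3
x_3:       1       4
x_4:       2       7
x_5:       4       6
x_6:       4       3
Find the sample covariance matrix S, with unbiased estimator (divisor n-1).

Step 1 — column means:
  mean(X) = (5 + 6 + 1 + 2 + 4 + 4) / 6 = 22/6 = 3.6667
  mean(Y) = (4 + 3 + 4 + 7 + 6 + 3) / 6 = 27/6 = 4.5

Step 2 — sample covariance S[i,j] = (1/(n-1)) · Σ_k (x_{k,i} - mean_i) · (x_{k,j} - mean_j), with n-1 = 5.
  S[X,X] = ((1.3333)·(1.3333) + (2.3333)·(2.3333) + (-2.6667)·(-2.6667) + (-1.6667)·(-1.6667) + (0.3333)·(0.3333) + (0.3333)·(0.3333)) / 5 = 17.3333/5 = 3.4667
  S[X,Y] = ((1.3333)·(-0.5) + (2.3333)·(-1.5) + (-2.6667)·(-0.5) + (-1.6667)·(2.5) + (0.3333)·(1.5) + (0.3333)·(-1.5)) / 5 = -7/5 = -1.4
  S[Y,Y] = ((-0.5)·(-0.5) + (-1.5)·(-1.5) + (-0.5)·(-0.5) + (2.5)·(2.5) + (1.5)·(1.5) + (-1.5)·(-1.5)) / 5 = 13.5/5 = 2.7

S is symmetric (S[j,i] = S[i,j]). Assembling:

S = [[3.4667, -1.4],
 [-1.4, 2.7]]


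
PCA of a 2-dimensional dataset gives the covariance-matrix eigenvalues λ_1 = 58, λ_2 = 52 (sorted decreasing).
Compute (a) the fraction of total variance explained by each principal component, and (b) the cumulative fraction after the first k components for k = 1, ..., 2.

Step 1 — total variance = trace(Sigma) = Σ λ_i = 58 + 52 = 110.

Step 2 — fraction explained by component i = λ_i / Σ λ:
  PC1: 58/110 = 0.5273
  PC2: 52/110 = 0.4727

Step 3 — cumulative fraction after k components = (λ_1 + ... + λ_k) / Σ λ:
  k = 1: 58/110 = 0.5273
  k = 2: (58 + 52)/110 = 110/110 = 1

Summary (fraction, with percent):

explained: PC1 0.5273 (52.73%), PC2 0.4727 (47.27%);  cumulative: 0.5273, 1


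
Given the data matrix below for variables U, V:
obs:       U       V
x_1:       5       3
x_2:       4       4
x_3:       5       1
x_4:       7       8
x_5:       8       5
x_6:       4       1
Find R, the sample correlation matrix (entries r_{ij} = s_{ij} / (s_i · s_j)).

Step 1 — column means:
  mean(U) = (5 + 4 + 5 + 7 + 8 + 4) / 6 = 33/6 = 5.5
  mean(V) = (3 + 4 + 1 + 8 + 5 + 1) / 6 = 22/6 = 3.6667

Step 2 — sample variances and covariances s[i,j] = (1/(n-1)) · Σ_k (x_{k,i} - mean_i) · (x_{k,j} - mean_j), with n-1 = 5:
  s[U,U] = ((-0.5)·(-0.5) + (-1.5)·(-1.5) + (-0.5)·(-0.5) + (1.5)·(1.5) + (2.5)·(2.5) + (-1.5)·(-1.5)) / 5 = 13.5/5 = 2.7
  s[U,V] = ((-0.5)·(-0.6667) + (-1.5)·(0.3333) + (-0.5)·(-2.6667) + (1.5)·(4.3333) + (2.5)·(1.3333) + (-1.5)·(-2.6667)) / 5 = 15/5 = 3
  s[V,V] = ((-0.6667)·(-0.6667) + (0.3333)·(0.3333) + (-2.6667)·(-2.6667) + (4.3333)·(4.3333) + (1.3333)·(1.3333) + (-2.6667)·(-2.6667)) / 5 = 35.3333/5 = 7.0667
  Sample standard deviations s_i = √(s[i,i]):
  s(U) = √(2.7) = 1.6432
  s(V) = √(7.0667) = 2.6583

Step 3 — r_{ij} = s_{ij} / (s_i · s_j):
  r[U,U] = 1 (diagonal).
  r[U,V] = 3 / (1.6432 · 2.6583) = 3 / 4.3681 = 0.6868
  r[V,V] = 1 (diagonal).

R is symmetric with unit diagonal. Assembling:

R = [[1, 0.6868],
 [0.6868, 1]]


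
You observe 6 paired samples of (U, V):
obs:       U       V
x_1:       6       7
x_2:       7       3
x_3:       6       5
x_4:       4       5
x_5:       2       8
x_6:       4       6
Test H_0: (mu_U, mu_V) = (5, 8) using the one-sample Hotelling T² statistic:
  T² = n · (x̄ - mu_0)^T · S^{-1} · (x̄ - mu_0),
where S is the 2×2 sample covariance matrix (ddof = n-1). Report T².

Step 1 — sample mean vector:
  mean(U) = (6 + 7 + 6 + 4 + 2 + 4) / 6 = 29/6 = 4.8333
  mean(V) = (7 + 3 + 5 + 5 + 8 + 6) / 6 = 34/6 = 5.6667
  x̄ = (4.8333, 5.6667),  deviation x̄ - mu_0 = (4.8333, 5.6667) - (5, 8) = (-0.1667, -2.3333).

Step 2 — sample covariance matrix, S[i,j] = (1/(n-1)) · Σ_k (x_{k,i} - mean_i) · (x_{k,j} - mean_j), divisor n-1 = 5:
  S[U,U] = ((1.1667)·(1.1667) + (2.1667)·(2.1667) + (1.1667)·(1.1667) + (-0.8333)·(-0.8333) + (-2.8333)·(-2.8333) + (-0.8333)·(-0.8333)) / 5 = 16.8333/5 = 3.3667
  S[U,V] = ((1.1667)·(1.3333) + (2.1667)·(-2.6667) + (1.1667)·(-0.6667) + (-0.8333)·(-0.6667) + (-2.8333)·(2.3333) + (-0.8333)·(0.3333)) / 5 = -11.3333/5 = -2.2667
  S[V,V] = ((1.3333)·(1.3333) + (-2.6667)·(-2.6667) + (-0.6667)·(-0.6667) + (-0.6667)·(-0.6667) + (2.3333)·(2.3333) + (0.3333)·(0.3333)) / 5 = 15.3333/5 = 3.0667
  S = [[3.3667, -2.2667],
 [-2.2667, 3.0667]].

Step 3 — invert S. det(S) = 3.3667·3.0667 - (-2.2667)² = 5.1867.
  S^{-1} = (1/det) · [[d, -b], [-b, a]] = [[0.5913, 0.437],
 [0.437, 0.6491]].

Step 4 — quadratic form (x̄ - mu_0)^T · S^{-1} · (x̄ - mu_0):
  S^{-1} · (x̄ - mu_0) = (-1.1183, -1.5874),
  (x̄ - mu_0)^T · [...] = (-0.1667)·(-1.1183) + (-2.3333)·(-1.5874) = 3.8903.

Step 5 — scale by n: T² = 6 · 3.8903 = 23.3419.

T² ≈ 23.3419


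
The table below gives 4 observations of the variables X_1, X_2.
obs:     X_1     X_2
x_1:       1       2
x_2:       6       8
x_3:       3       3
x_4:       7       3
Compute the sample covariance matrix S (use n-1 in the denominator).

Step 1 — column means:
  mean(X_1) = (1 + 6 + 3 + 7) / 4 = 17/4 = 4.25
  mean(X_2) = (2 + 8 + 3 + 3) / 4 = 16/4 = 4

Step 2 — sample covariance S[i,j] = (1/(n-1)) · Σ_k (x_{k,i} - mean_i) · (x_{k,j} - mean_j), with n-1 = 3.
  S[X_1,X_1] = ((-3.25)·(-3.25) + (1.75)·(1.75) + (-1.25)·(-1.25) + (2.75)·(2.75)) / 3 = 22.75/3 = 7.5833
  S[X_1,X_2] = ((-3.25)·(-2) + (1.75)·(4) + (-1.25)·(-1) + (2.75)·(-1)) / 3 = 12/3 = 4
  S[X_2,X_2] = ((-2)·(-2) + (4)·(4) + (-1)·(-1) + (-1)·(-1)) / 3 = 22/3 = 7.3333

S is symmetric (S[j,i] = S[i,j]). Assembling:

S = [[7.5833, 4],
 [4, 7.3333]]


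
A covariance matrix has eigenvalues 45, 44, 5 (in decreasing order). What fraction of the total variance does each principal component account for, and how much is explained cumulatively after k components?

Step 1 — total variance = trace(Sigma) = Σ λ_i = 45 + 44 + 5 = 94.

Step 2 — fraction explained by component i = λ_i / Σ λ:
  PC1: 45/94 = 0.4787
  PC2: 44/94 = 0.4681
  PC3: 5/94 = 0.0532

Step 3 — cumulative fraction after k components = (λ_1 + ... + λ_k) / Σ λ:
  k = 1: 45/94 = 0.4787
  k = 2: (45 + 44)/94 = 89/94 = 0.9468
  k = 3: (45 + 44 + 5)/94 = 94/94 = 1

Summary (fraction, with percent):

explained: PC1 0.4787 (47.87%), PC2 0.4681 (46.81%), PC3 0.0532 (5.32%);  cumulative: 0.4787, 0.9468, 1


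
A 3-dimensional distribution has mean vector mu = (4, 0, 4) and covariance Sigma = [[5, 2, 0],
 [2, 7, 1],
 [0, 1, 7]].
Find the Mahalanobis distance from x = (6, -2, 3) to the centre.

Step 1 — centre the observation: (x - mu) = (2, -2, -1).

Step 2 — invert Sigma (cofactor / det for 3×3, or solve directly):
  Sigma^{-1} = [[0.2264, -0.066, 0.0094],
 [-0.066, 0.1651, -0.0236],
 [0.0094, -0.0236, 0.1462]].

Step 3 — form the quadratic (x - mu)^T · Sigma^{-1} · (x - mu):
  Sigma^{-1} · (x - mu) = (0.5755, -0.4387, -0.0802).
  (x - mu)^T · [Sigma^{-1} · (x - mu)] = (2)·(0.5755) + (-2)·(-0.4387) + (-1)·(-0.0802) = 2.1085.

Step 4 — take square root: d = √(2.1085) ≈ 1.4521.

d(x, mu) = √(2.1085) ≈ 1.4521


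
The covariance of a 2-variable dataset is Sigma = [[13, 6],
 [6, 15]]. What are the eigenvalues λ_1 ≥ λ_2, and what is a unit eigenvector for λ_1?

Step 1 — characteristic polynomial of 2×2 Sigma:
  det(Sigma - λI) = λ² - trace · λ + det = 0.
  trace = 13 + 15 = 28, det = 13·15 - (6)² = 159.
Step 2 — discriminant:
  Δ = trace² - 4·det = 784 - 636 = 148.
Step 3 — eigenvalues:
  λ = (trace ± √Δ)/2 = (28 ± 12.1655)/2,
  λ_1 = 20.0828,  λ_2 = 7.9172.

Step 4 — unit eigenvector for λ_1: solve (Sigma - λ_1 I)v = 0. First row:
  (13 - 20.0828)·v_x + (6)·v_y = 0, i.e. (-7.0828)·v_x + (6)·v_y = 0,
  so v ∝ (b, λ_1 - a) = (6, 7.0828) = u.
  ||u|| = √((6)² + (7.0828)²) = √(86.1655) ≈ 9.2825,
  v_1 = u/||u|| ≈ (0.6464, 0.763) (||v_1|| = 1).

λ_1 = 20.0828,  λ_2 = 7.9172;  v_1 ≈ (0.6464, 0.763)


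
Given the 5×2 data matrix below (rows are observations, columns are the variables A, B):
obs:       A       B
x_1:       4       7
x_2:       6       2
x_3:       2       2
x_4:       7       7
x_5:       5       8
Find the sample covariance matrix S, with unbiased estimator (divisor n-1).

Step 1 — column means:
  mean(A) = (4 + 6 + 2 + 7 + 5) / 5 = 24/5 = 4.8
  mean(B) = (7 + 2 + 2 + 7 + 8) / 5 = 26/5 = 5.2

Step 2 — sample covariance S[i,j] = (1/(n-1)) · Σ_k (x_{k,i} - mean_i) · (x_{k,j} - mean_j), with n-1 = 4.
  S[A,A] = ((-0.8)·(-0.8) + (1.2)·(1.2) + (-2.8)·(-2.8) + (2.2)·(2.2) + (0.2)·(0.2)) / 4 = 14.8/4 = 3.7
  S[A,B] = ((-0.8)·(1.8) + (1.2)·(-3.2) + (-2.8)·(-3.2) + (2.2)·(1.8) + (0.2)·(2.8)) / 4 = 8.2/4 = 2.05
  S[B,B] = ((1.8)·(1.8) + (-3.2)·(-3.2) + (-3.2)·(-3.2) + (1.8)·(1.8) + (2.8)·(2.8)) / 4 = 34.8/4 = 8.7

S is symmetric (S[j,i] = S[i,j]). Assembling:

S = [[3.7, 2.05],
 [2.05, 8.7]]
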